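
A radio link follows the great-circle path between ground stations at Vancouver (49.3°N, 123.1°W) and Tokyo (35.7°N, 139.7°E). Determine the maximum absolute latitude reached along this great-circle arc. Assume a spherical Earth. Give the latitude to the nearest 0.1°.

≈ 55.5°N

The great circle lies in the plane with unit normal n̂ = (p₁ × p₂)/|p₁ × p₂|.
Here n̂_z ≈ -0.567; the vertex latitude is φ_max = arccos|n̂_z| ≈ 55.5°.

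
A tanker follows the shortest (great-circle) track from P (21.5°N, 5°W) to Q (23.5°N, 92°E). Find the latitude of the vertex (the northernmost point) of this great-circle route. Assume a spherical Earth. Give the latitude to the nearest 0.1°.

≈ 32.0°N

The great circle lies in the plane with unit normal n̂ = (p₁ × p₂)/|p₁ × p₂|.
Here n̂_z ≈ +0.848; the vertex latitude is φ_max = arccos|n̂_z| ≈ 32.0°.
Check via Clairaut: cos φ_max = |cos φ₁| · sin C = cos(21.5°)·sin(65.6°) ≈ 0.848, again giving ≈ 32.0°.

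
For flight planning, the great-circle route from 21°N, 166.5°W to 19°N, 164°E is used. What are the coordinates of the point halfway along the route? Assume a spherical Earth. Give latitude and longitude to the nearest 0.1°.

≈ 20.6°N, 178.7°E

Convert each endpoint to a unit vector on the sphere (x = cos φ cos λ, y = cos φ sin λ, z = sin φ).
The central angle between the endpoints is δ = arccos(p₁·p₂) ≈ 0.484 rad (27.8°).
Interpolate at f = 1/2 with slerp weights a = sin((1−f)δ)/sin δ ≈ 0.515, b = sin(fδ)/sin δ ≈ 0.515.
p = a·p₁ + b·p₂ ≈ (-0.936, 0.022, 0.352); φ = arcsin(p_z) ≈ 20.62°, λ = atan2(p_y, p_x) ≈ 178.65°.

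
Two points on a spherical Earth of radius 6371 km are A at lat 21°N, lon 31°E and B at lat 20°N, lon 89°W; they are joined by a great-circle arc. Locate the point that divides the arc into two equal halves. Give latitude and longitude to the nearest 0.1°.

Convert each endpoint to a unit vector on the sphere (x = cos φ cos λ, y = cos φ sin λ, z = sin φ).
The central angle between the endpoints is δ = arccos(p₁·p₂) ≈ 1.892 rad (108.4°).
Interpolate at f = 1/2 with slerp weights a = sin((1−f)δ)/sin δ ≈ 0.855, b = sin(fδ)/sin δ ≈ 0.855.
p = a·p₁ + b·p₂ ≈ (0.698, -0.392, 0.599); φ = arcsin(p_z) ≈ 36.79°, λ = atan2(p_y, p_x) ≈ -29.32°.

≈ lat 36.8°N, lon 29.3°W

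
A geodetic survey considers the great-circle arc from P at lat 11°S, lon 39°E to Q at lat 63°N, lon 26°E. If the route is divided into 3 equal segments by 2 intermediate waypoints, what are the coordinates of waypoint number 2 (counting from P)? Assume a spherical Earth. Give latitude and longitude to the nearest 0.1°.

Convert each endpoint to a unit vector on the sphere (x = cos φ cos λ, y = cos φ sin λ, z = sin φ).
The central angle between the endpoints is δ = arccos(p₁·p₂) ≈ 1.303 rad (74.7°).
Interpolate at f = 2/3 with slerp weights a = sin((1−f)δ)/sin δ ≈ 0.436, b = sin(fδ)/sin δ ≈ 0.792.
p = a·p₁ + b·p₂ ≈ (0.656, 0.427, 0.622); φ = arcsin(p_z) ≈ 38.48°, λ = atan2(p_y, p_x) ≈ 33.07°.

≈ lat 38.5°N, lon 33.1°E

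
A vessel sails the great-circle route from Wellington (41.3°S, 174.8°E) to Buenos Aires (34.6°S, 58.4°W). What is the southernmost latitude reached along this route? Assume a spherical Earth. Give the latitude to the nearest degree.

≈ 60°S

The great circle lies in the plane with unit normal n̂ = (p₁ × p₂)/|p₁ × p₂|.
Here n̂_z ≈ +0.495; the vertex latitude is φ_max = arccos|n̂_z| ≈ 60.3°.
Check via Clairaut: cos φ_max = |cos φ₁| · sin C = cos(41.3°)·sin(138.8°) ≈ 0.495, again giving ≈ 60.3°.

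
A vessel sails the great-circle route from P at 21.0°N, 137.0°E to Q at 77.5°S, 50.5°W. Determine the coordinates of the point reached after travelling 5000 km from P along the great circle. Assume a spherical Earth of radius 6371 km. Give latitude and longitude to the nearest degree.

The haversine formula gives a central angle δ ≈ 2.153 rad (123.4°) between the endpoints. The total great-circle distance is δ·R ≈ 2.153 × 6371 ≈ 13719 km, so the target fraction is f = 5000/13719 ≈ 0.364.
Interpolate at f ≈ 0.364 with slerp weights a = sin((1−f)δ)/sin δ ≈ 1.173, b = sin(fδ)/sin δ ≈ 0.846.
p = a·p₁ + b·p₂ ≈ (-0.685, 0.606, -0.406); φ = arcsin(p_z) ≈ -23.94°, λ = atan2(p_y, p_x) ≈ 138.50°.

≈ 24°S, 138°E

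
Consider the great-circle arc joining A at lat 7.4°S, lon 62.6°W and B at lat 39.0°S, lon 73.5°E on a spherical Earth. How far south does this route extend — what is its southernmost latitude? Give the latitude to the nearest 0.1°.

≈ 52.6°S

The great circle lies in the plane with unit normal n̂ = (p₁ × p₂)/|p₁ × p₂|.
Here n̂_z ≈ +0.607; the vertex latitude is φ_max = arccos|n̂_z| ≈ 52.6°.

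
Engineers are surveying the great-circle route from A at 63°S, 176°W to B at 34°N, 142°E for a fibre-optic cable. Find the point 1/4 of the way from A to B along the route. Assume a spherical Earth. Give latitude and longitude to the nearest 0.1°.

Write both endpoints as unit vectors p₁, p₂ with components (cos φ cos λ, cos φ sin λ, sin φ).
The central angle between the endpoints is δ = arccos(p₁·p₂) ≈ 1.791 rad (102.6°).
Interpolate at f = 1/4 with slerp weights a = sin((1−f)δ)/sin δ ≈ 0.998, b = sin(fδ)/sin δ ≈ 0.444.
p = a·p₁ + b·p₂ ≈ (-0.742, 0.195, -0.641); φ = arcsin(p_z) ≈ -39.90°, λ = atan2(p_y, p_x) ≈ 165.29°.

≈ 39.9°S, 165.3°E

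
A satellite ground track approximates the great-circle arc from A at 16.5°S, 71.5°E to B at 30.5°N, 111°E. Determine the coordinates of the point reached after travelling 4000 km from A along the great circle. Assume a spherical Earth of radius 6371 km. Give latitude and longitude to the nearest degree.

≈ 12°N, 94°E

Write both endpoints as unit vectors p₁, p₂ with components (cos φ cos λ, cos φ sin λ, sin φ).
The central angle between the endpoints is δ = arccos(p₁·p₂) ≈ 1.055 rad (60.4°). The total great-circle distance is δ·R ≈ 1.055 × 6371 ≈ 6721 km, so the target fraction is f = 4000/6721 ≈ 0.595.
Interpolate at f ≈ 0.595 with slerp weights a = sin((1−f)δ)/sin δ ≈ 0.476, b = sin(fδ)/sin δ ≈ 0.675.
p = a·p₁ + b·p₂ ≈ (-0.064, 0.976, 0.208); φ = arcsin(p_z) ≈ 11.98°, λ = atan2(p_y, p_x) ≈ 93.73°.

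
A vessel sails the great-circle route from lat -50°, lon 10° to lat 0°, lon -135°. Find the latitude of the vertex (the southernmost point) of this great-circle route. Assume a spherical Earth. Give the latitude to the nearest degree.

The great circle lies in the plane with unit normal n̂ = (p₁ × p₂)/|p₁ × p₂|.
Here n̂_z ≈ -0.434; the vertex latitude is φ_max = arccos|n̂_z| ≈ 64.3°.

≈ -64°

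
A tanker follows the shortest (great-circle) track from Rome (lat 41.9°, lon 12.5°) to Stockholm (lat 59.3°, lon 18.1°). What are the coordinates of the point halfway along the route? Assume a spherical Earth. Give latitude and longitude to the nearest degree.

Convert each endpoint to a unit vector on the sphere (x = cos φ cos λ, y = cos φ sin λ, z = sin φ).
The central angle between the endpoints is δ = arccos(p₁·p₂) ≈ 0.310 rad (17.7°).
Interpolate at f = 1/2 with slerp weights a = sin((1−f)δ)/sin δ ≈ 0.506, b = sin(fδ)/sin δ ≈ 0.506.
p = a·p₁ + b·p₂ ≈ (0.613, 0.162, 0.773); φ = arcsin(p_z) ≈ 50.63°, λ = atan2(p_y, p_x) ≈ 14.78°.

≈ lat 51°, lon 15°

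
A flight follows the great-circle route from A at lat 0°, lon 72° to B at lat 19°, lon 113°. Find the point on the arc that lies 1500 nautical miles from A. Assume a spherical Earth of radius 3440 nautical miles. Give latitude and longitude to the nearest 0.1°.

Convert each endpoint to a unit vector on the sphere (x = cos φ cos λ, y = cos φ sin λ, z = sin φ).
The central angle between the endpoints is δ = arccos(p₁·p₂) ≈ 0.776 rad (44.5°). The total great-circle distance is δ·R ≈ 0.776 × 3440 ≈ 2670 nmi, so the target fraction is f = 1500/2670 ≈ 0.562.
Interpolate at f ≈ 0.562 with slerp weights a = sin((1−f)δ)/sin δ ≈ 0.476, b = sin(fδ)/sin δ ≈ 0.603.
p = a·p₁ + b·p₂ ≈ (-0.076, 0.978, 0.196); φ = arcsin(p_z) ≈ 11.32°, λ = atan2(p_y, p_x) ≈ 94.42°.

≈ lat 11.3°, lon 94.4°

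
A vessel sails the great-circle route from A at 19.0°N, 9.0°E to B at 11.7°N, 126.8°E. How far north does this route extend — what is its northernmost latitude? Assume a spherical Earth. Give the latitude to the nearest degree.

The great circle lies in the plane with unit normal n̂ = (p₁ × p₂)/|p₁ × p₂|.
Here n̂_z ≈ +0.880; the vertex latitude is φ_max = arccos|n̂_z| ≈ 28.4°.

≈ 28°N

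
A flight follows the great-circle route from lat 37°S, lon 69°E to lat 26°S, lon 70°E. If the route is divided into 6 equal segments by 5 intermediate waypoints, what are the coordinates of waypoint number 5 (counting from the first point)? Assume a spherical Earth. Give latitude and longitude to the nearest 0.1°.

≈ lat 27.8°S, lon 69.8°E

Convert each endpoint to a unit vector on the sphere (x = cos φ cos λ, y = cos φ sin λ, z = sin φ).
The central angle between the endpoints is δ = arccos(p₁·p₂) ≈ 0.193 rad (11.0°).
Interpolate at f = 5/6 with slerp weights a = sin((1−f)δ)/sin δ ≈ 0.168, b = sin(fδ)/sin δ ≈ 0.835.
p = a·p₁ + b·p₂ ≈ (0.305, 0.830, -0.467); φ = arcsin(p_z) ≈ -27.83°, λ = atan2(p_y, p_x) ≈ 69.85°.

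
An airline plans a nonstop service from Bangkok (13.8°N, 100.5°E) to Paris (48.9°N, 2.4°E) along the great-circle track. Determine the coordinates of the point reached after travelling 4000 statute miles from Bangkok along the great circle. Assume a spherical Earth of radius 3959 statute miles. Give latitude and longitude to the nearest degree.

The haversine formula gives a central angle δ ≈ 1.481 rad (84.8°) between the endpoints. The total great-circle distance is δ·R ≈ 1.481 × 3959 ≈ 5863 mi, so the target fraction is f = 4000/5863 ≈ 0.682.
Interpolate at f ≈ 0.682 with slerp weights a = sin((1−f)δ)/sin δ ≈ 0.455, b = sin(fδ)/sin δ ≈ 0.850.
p = a·p₁ + b·p₂ ≈ (0.478, 0.458, 0.749); φ = arcsin(p_z) ≈ 48.54°, λ = atan2(p_y, p_x) ≈ 43.78°.

≈ 49°N, 44°E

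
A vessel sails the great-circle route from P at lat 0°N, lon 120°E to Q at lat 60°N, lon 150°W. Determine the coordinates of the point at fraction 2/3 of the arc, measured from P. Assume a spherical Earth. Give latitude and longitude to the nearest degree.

Convert each endpoint to a unit vector on the sphere (x = cos φ cos λ, y = cos φ sin λ, z = sin φ).
The central angle between the endpoints is δ = arccos(p₁·p₂) ≈ 1.571 rad (90.0°).
Interpolate at f = 2/3 with slerp weights a = sin((1−f)δ)/sin δ ≈ 0.500, b = sin(fδ)/sin δ ≈ 0.866.
p = a·p₁ + b·p₂ ≈ (-0.625, 0.217, 0.750); φ = arcsin(p_z) ≈ 48.59°, λ = atan2(p_y, p_x) ≈ 160.89°.

≈ lat 49°N, lon 161°E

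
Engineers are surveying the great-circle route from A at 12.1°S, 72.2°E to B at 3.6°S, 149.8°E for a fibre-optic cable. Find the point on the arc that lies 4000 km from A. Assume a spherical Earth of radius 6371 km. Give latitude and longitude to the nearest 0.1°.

≈ 10.3°S, 108.9°E

Write both endpoints as unit vectors p₁, p₂ with components (cos φ cos λ, cos φ sin λ, sin φ).
The central angle between the endpoints is δ = arccos(p₁·p₂) ≈ 1.346 rad (77.1°). The total great-circle distance is δ·R ≈ 1.346 × 6371 ≈ 8577 km, so the target fraction is f = 4000/8577 ≈ 0.466.
Interpolate at f ≈ 0.466 with slerp weights a = sin((1−f)δ)/sin δ ≈ 0.675, b = sin(fδ)/sin δ ≈ 0.603.
p = a·p₁ + b·p₂ ≈ (-0.318, 0.931, -0.179); φ = arcsin(p_z) ≈ -10.33°, λ = atan2(p_y, p_x) ≈ 108.86°.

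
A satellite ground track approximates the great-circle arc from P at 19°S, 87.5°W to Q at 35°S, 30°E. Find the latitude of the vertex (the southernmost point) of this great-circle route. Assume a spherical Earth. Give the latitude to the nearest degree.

≈ 46°S

The great circle lies in the plane with unit normal n̂ = (p₁ × p₂)/|p₁ × p₂|.
Here n̂_z ≈ +0.697; the vertex latitude is φ_max = arccos|n̂_z| ≈ 45.8°.
Check via Clairaut: cos φ_max = |cos φ₁| · sin C = cos(19.0°)·sin(132.5°) ≈ 0.697, again giving ≈ 45.8°.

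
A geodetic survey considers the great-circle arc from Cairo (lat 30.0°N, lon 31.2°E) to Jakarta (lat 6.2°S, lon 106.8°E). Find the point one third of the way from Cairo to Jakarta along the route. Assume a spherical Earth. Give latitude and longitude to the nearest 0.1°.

≈ lat 21.1°N, lon 59.5°E

Write both endpoints as unit vectors p₁, p₂ with components (cos φ cos λ, cos φ sin λ, sin φ).
The central angle between the endpoints is δ = arccos(p₁·p₂) ≈ 1.410 rad (80.8°).
Interpolate at f = 1/3 with slerp weights a = sin((1−f)δ)/sin δ ≈ 0.818, b = sin(fδ)/sin δ ≈ 0.459.
p = a·p₁ + b·p₂ ≈ (0.474, 0.804, 0.360); φ = arcsin(p_z) ≈ 21.07°, λ = atan2(p_y, p_x) ≈ 59.46°.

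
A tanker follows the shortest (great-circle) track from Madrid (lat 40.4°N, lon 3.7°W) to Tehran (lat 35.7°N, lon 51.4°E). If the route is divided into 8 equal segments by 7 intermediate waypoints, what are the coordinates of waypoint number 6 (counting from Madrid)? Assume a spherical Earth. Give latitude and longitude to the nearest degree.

Convert each endpoint to a unit vector on the sphere (x = cos φ cos λ, y = cos φ sin λ, z = sin φ).
The central angle between the endpoints is δ = arccos(p₁·p₂) ≈ 0.749 rad (42.9°).
Interpolate at f = 6/8 with slerp weights a = sin((1−f)δ)/sin δ ≈ 0.273, b = sin(fδ)/sin δ ≈ 0.782.
p = a·p₁ + b·p₂ ≈ (0.604, 0.483, 0.634); φ = arcsin(p_z) ≈ 39.33°, λ = atan2(p_y, p_x) ≈ 38.65°.

≈ lat 39°N, lon 39°E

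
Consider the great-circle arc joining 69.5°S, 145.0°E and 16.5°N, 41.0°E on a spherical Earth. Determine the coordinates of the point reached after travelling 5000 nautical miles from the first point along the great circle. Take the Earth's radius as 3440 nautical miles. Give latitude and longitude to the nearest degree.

Convert each endpoint to a unit vector on the sphere (x = cos φ cos λ, y = cos φ sin λ, z = sin φ).
The central angle between the endpoints is δ = arccos(p₁·p₂) ≈ 1.925 rad (110.3°). The total great-circle distance is δ·R ≈ 1.925 × 3440 ≈ 6624 nmi, so the target fraction is f = 5000/6624 ≈ 0.755.
Interpolate at f ≈ 0.755 with slerp weights a = sin((1−f)δ)/sin δ ≈ 0.485, b = sin(fδ)/sin δ ≈ 1.059.
p = a·p₁ + b·p₂ ≈ (0.627, 0.764, -0.153); φ = arcsin(p_z) ≈ -8.82°, λ = atan2(p_y, p_x) ≈ 50.60°.

≈ 9°S, 51°E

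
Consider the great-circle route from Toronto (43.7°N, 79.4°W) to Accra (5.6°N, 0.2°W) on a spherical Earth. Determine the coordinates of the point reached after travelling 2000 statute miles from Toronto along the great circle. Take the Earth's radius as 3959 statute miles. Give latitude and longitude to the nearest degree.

Write both endpoints as unit vectors p₁, p₂ with components (cos φ cos λ, cos φ sin λ, sin φ).
The central angle between the endpoints is δ = arccos(p₁·p₂) ≈ 1.367 rad (78.3°). The total great-circle distance is δ·R ≈ 1.367 × 3959 ≈ 5413 mi, so the target fraction is f = 2000/5413 ≈ 0.370.
Interpolate at f ≈ 0.370 with slerp weights a = sin((1−f)δ)/sin δ ≈ 0.775, b = sin(fδ)/sin δ ≈ 0.494.
p = a·p₁ + b·p₂ ≈ (0.595, -0.553, 0.584); φ = arcsin(p_z) ≈ 35.72°, λ = atan2(p_y, p_x) ≈ -42.89°.

≈ (36°N, 43°W)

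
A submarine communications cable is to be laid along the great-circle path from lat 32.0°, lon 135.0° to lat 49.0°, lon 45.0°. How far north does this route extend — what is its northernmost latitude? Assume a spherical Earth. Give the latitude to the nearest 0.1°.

≈ 52.6°

The great circle lies in the plane with unit normal n̂ = (p₁ × p₂)/|p₁ × p₂|.
Here n̂_z ≈ -0.607; the vertex latitude is φ_max = arccos|n̂_z| ≈ 52.6°.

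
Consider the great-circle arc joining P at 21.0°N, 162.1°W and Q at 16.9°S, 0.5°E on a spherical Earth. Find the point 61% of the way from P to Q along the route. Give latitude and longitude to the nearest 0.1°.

From cos δ = sin φ₁ sin φ₂ + cos φ₁ cos φ₂ cos Δλ, the central angle is δ ≈ 2.846 rad (163.1°).
Interpolate at f = 0.61 with slerp weights a = sin((1−f)δ)/sin δ ≈ 3.072, b = sin(fδ)/sin δ ≈ 3.384.
p = a·p₁ + b·p₂ ≈ (0.508, -0.853, 0.117); φ = arcsin(p_z) ≈ 6.74°, λ = atan2(p_y, p_x) ≈ -59.23°.

≈ 6.7°N, 59.2°W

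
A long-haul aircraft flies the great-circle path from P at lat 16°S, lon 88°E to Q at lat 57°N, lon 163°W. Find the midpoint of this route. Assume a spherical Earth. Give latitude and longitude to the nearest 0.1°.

≈ lat 31.0°N, lon 121.3°E

Convert each endpoint to a unit vector on the sphere (x = cos φ cos λ, y = cos φ sin λ, z = sin φ).
The central angle between the endpoints is δ = arccos(p₁·p₂) ≈ 1.984 rad (113.7°).
Interpolate at f = 1/2 with slerp weights a = sin((1−f)δ)/sin δ ≈ 0.914, b = sin(fδ)/sin δ ≈ 0.914.
p = a·p₁ + b·p₂ ≈ (-0.445, 0.733, 0.515); φ = arcsin(p_z) ≈ 30.98°, λ = atan2(p_y, p_x) ≈ 121.30°.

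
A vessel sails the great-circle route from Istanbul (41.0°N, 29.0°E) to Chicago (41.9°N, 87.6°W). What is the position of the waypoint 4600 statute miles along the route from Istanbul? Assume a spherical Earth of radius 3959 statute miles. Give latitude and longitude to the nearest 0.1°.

Write both endpoints as unit vectors p₁, p₂ with components (cos φ cos λ, cos φ sin λ, sin φ).
The central angle between the endpoints is δ = arccos(p₁·p₂) ≈ 1.383 rad (79.2°). The total great-circle distance is δ·R ≈ 1.383 × 3959 ≈ 5476 mi, so the target fraction is f = 4600/5476 ≈ 0.840.
Interpolate at f ≈ 0.840 with slerp weights a = sin((1−f)δ)/sin δ ≈ 0.223, b = sin(fδ)/sin δ ≈ 0.934.
p = a·p₁ + b·p₂ ≈ (0.177, -0.613, 0.770); φ = arcsin(p_z) ≈ 50.37°, λ = atan2(p_y, p_x) ≈ -73.93°.

≈ (50.4°N, 73.9°W)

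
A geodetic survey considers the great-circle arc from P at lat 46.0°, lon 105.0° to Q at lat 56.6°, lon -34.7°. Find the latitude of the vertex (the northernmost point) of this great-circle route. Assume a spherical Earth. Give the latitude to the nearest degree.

The great circle lies in the plane with unit normal n̂ = (p₁ × p₂)/|p₁ × p₂|.
Here n̂_z ≈ -0.260; the vertex latitude is φ_max = arccos|n̂_z| ≈ 74.9°.

≈ 75°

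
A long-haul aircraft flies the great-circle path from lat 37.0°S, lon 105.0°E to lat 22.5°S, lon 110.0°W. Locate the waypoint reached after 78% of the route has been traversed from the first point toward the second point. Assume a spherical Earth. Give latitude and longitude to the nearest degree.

Write both endpoints as unit vectors p₁, p₂ with components (cos φ cos λ, cos φ sin λ, sin φ).
The central angle between the endpoints is δ = arccos(p₁·p₂) ≈ 1.954 rad (112.0°).
Interpolate at f = 0.78 with slerp weights a = sin((1−f)δ)/sin δ ≈ 0.449, b = sin(fδ)/sin δ ≈ 1.077.
p = a·p₁ + b·p₂ ≈ (-0.433, -0.588, -0.683); φ = arcsin(p_z) ≈ -43.05°, λ = atan2(p_y, p_x) ≈ -126.36°.

≈ lat 43°S, lon 126°W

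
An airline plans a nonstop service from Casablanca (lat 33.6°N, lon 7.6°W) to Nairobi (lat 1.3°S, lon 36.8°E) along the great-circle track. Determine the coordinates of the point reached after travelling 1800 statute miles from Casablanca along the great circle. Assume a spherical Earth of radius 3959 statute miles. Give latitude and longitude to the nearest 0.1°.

Convert each endpoint to a unit vector on the sphere (x = cos φ cos λ, y = cos φ sin λ, z = sin φ).
The central angle between the endpoints is δ = arccos(p₁·p₂) ≈ 0.949 rad (54.4°). The total great-circle distance is δ·R ≈ 0.949 × 3959 ≈ 3758 mi, so the target fraction is f = 1800/3758 ≈ 0.479.
Interpolate at f ≈ 0.479 with slerp weights a = sin((1−f)δ)/sin δ ≈ 0.584, b = sin(fδ)/sin δ ≈ 0.540.
p = a·p₁ + b·p₂ ≈ (0.914, 0.259, 0.311); φ = arcsin(p_z) ≈ 18.11°, λ = atan2(p_y, p_x) ≈ 15.83°.

≈ lat 18.1°N, lon 15.8°E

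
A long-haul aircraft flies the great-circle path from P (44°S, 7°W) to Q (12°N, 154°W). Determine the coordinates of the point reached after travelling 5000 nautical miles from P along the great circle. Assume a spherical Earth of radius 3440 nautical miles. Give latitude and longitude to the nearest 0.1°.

≈ (31.6°S, 120.8°W)

Write both endpoints as unit vectors p₁, p₂ with components (cos φ cos λ, cos φ sin λ, sin φ).
The central angle between the endpoints is δ = arccos(p₁·p₂) ≈ 2.396 rad (137.3°). The total great-circle distance is δ·R ≈ 2.396 × 3440 ≈ 8241 nmi, so the target fraction is f = 5000/8241 ≈ 0.607.
Interpolate at f ≈ 0.607 with slerp weights a = sin((1−f)δ)/sin δ ≈ 1.192, b = sin(fδ)/sin δ ≈ 1.464.
p = a·p₁ + b·p₂ ≈ (-0.436, -0.732, -0.524); φ = arcsin(p_z) ≈ -31.59°, λ = atan2(p_y, p_x) ≈ -120.75°.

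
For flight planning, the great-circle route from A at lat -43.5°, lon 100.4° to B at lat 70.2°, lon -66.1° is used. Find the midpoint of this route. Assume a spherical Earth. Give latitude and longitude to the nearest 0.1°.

From cos δ = sin φ₁ sin φ₂ + cos φ₁ cos φ₂ cos Δλ, the central angle is δ ≈ 2.661 rad (152.4°).
Interpolate at f = 1/2 with slerp weights a = sin((1−f)δ)/sin δ ≈ 2.100, b = sin(fδ)/sin δ ≈ 2.100.
p = a·p₁ + b·p₂ ≈ (0.013, 0.848, 0.530); φ = arcsin(p_z) ≈ 32.02°, λ = atan2(p_y, p_x) ≈ 89.11°.

≈ lat 32.0°, lon 89.1°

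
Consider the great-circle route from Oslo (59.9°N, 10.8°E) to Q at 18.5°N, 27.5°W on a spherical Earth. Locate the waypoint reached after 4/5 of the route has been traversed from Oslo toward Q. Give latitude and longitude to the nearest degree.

Write both endpoints as unit vectors p₁, p₂ with components (cos φ cos λ, cos φ sin λ, sin φ).
The central angle between the endpoints is δ = arccos(p₁·p₂) ≈ 0.866 rad (49.6°).
Interpolate at f = 4/5 with slerp weights a = sin((1−f)δ)/sin δ ≈ 0.226, b = sin(fδ)/sin δ ≈ 0.838.
p = a·p₁ + b·p₂ ≈ (0.817, -0.346, 0.462); φ = arcsin(p_z) ≈ 27.50°, λ = atan2(p_y, p_x) ≈ -22.95°.

≈ 28°N, 23°W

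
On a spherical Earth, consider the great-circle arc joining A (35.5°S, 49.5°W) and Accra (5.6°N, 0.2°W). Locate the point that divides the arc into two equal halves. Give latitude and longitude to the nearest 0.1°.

Write both endpoints as unit vectors p₁, p₂ with components (cos φ cos λ, cos φ sin λ, sin φ).
The central angle between the endpoints is δ = arccos(p₁·p₂) ≈ 1.080 rad (61.9°).
Interpolate at f = 1/2 with slerp weights a = sin((1−f)δ)/sin δ ≈ 0.583, b = sin(fδ)/sin δ ≈ 0.583.
p = a·p₁ + b·p₂ ≈ (0.888, -0.363, -0.282); φ = arcsin(p_z) ≈ -16.36°, λ = atan2(p_y, p_x) ≈ -22.22°.

≈ (16.4°S, 22.2°W)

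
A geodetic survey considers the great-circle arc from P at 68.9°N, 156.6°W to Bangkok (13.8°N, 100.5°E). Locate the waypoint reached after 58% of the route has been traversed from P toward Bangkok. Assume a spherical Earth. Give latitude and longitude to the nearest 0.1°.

Convert each endpoint to a unit vector on the sphere (x = cos φ cos λ, y = cos φ sin λ, z = sin φ).
The central angle between the endpoints is δ = arccos(p₁·p₂) ≈ 1.426 rad (81.7°).
Interpolate at f = 0.58 with slerp weights a = sin((1−f)δ)/sin δ ≈ 0.570, b = sin(fδ)/sin δ ≈ 0.744.
p = a·p₁ + b·p₂ ≈ (-0.320, 0.629, 0.709); φ = arcsin(p_z) ≈ 45.14°, λ = atan2(p_y, p_x) ≈ 116.96°.

≈ 45.1°N, 117.0°E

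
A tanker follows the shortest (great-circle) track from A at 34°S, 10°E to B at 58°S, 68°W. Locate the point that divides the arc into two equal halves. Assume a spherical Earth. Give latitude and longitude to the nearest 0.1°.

≈ 52.7°S, 18.9°W

The haversine formula gives a central angle δ ≈ 0.970 rad (55.6°) between the endpoints.
Interpolate at f = 1/2 with slerp weights a = sin((1−f)δ)/sin δ ≈ 0.565, b = sin(fδ)/sin δ ≈ 0.565.
p = a·p₁ + b·p₂ ≈ (0.574, -0.196, -0.795); φ = arcsin(p_z) ≈ -52.68°, λ = atan2(p_y, p_x) ≈ -18.89°.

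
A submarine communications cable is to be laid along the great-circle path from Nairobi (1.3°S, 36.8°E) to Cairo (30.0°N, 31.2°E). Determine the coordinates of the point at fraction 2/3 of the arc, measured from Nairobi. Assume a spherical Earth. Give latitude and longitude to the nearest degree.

≈ 20°N, 33°E

The haversine formula gives a central angle δ ≈ 0.554 rad (31.8°) between the endpoints.
Interpolate at f = 2/3 with slerp weights a = sin((1−f)δ)/sin δ ≈ 0.349, b = sin(fδ)/sin δ ≈ 0.686.
p = a·p₁ + b·p₂ ≈ (0.788, 0.517, 0.335); φ = arcsin(p_z) ≈ 19.58°, λ = atan2(p_y, p_x) ≈ 33.27°.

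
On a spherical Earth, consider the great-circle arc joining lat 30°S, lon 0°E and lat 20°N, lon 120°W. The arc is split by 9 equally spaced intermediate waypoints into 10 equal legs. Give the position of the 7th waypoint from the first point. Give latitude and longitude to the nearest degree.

Write both endpoints as unit vectors p₁, p₂ with components (cos φ cos λ, cos φ sin λ, sin φ).
The central angle between the endpoints is δ = arccos(p₁·p₂) ≈ 2.187 rad (125.3°).
Interpolate at f = 7/10 with slerp weights a = sin((1−f)δ)/sin δ ≈ 0.747, b = sin(fδ)/sin δ ≈ 1.224.
p = a·p₁ + b·p₂ ≈ (0.072, -0.996, 0.045); φ = arcsin(p_z) ≈ 2.58°, λ = atan2(p_y, p_x) ≈ -85.86°.

≈ lat 3°N, lon 86°W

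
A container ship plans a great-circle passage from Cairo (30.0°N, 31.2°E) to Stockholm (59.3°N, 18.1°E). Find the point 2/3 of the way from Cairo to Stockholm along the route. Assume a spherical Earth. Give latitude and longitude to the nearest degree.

Convert each endpoint to a unit vector on the sphere (x = cos φ cos λ, y = cos φ sin λ, z = sin φ).
The central angle between the endpoints is δ = arccos(p₁·p₂) ≈ 0.534 rad (30.6°).
Interpolate at f = 2/3 with slerp weights a = sin((1−f)δ)/sin δ ≈ 0.348, b = sin(fδ)/sin δ ≈ 0.685.
p = a·p₁ + b·p₂ ≈ (0.590, 0.265, 0.763); φ = arcsin(p_z) ≈ 49.71°, λ = atan2(p_y, p_x) ≈ 24.16°.

≈ (50°N, 24°E)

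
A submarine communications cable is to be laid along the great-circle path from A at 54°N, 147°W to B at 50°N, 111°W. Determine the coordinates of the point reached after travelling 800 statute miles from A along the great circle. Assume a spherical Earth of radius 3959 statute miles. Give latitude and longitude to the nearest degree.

≈ 53°N, 127°W

From cos δ = sin φ₁ sin φ₂ + cos φ₁ cos φ₂ cos Δλ, the central angle is δ ≈ 0.389 rad (22.3°). The total great-circle distance is δ·R ≈ 0.389 × 3959 ≈ 1539 mi, so the target fraction is f = 800/1539 ≈ 0.520.
Interpolate at f ≈ 0.520 with slerp weights a = sin((1−f)δ)/sin δ ≈ 0.490, b = sin(fδ)/sin δ ≈ 0.530.
p = a·p₁ + b·p₂ ≈ (-0.363, -0.475, 0.802); φ = arcsin(p_z) ≈ 53.30°, λ = atan2(p_y, p_x) ≈ -127.44°.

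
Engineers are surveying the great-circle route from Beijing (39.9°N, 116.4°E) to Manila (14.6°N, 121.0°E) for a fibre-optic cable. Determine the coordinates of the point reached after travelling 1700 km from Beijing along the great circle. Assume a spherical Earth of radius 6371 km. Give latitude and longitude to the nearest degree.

Convert each endpoint to a unit vector on the sphere (x = cos φ cos λ, y = cos φ sin λ, z = sin φ).
The central angle between the endpoints is δ = arccos(p₁·p₂) ≈ 0.447 rad (25.6°). The total great-circle distance is δ·R ≈ 0.447 × 6371 ≈ 2849 km, so the target fraction is f = 1700/2849 ≈ 0.597.
Interpolate at f ≈ 0.597 with slerp weights a = sin((1−f)δ)/sin δ ≈ 0.415, b = sin(fδ)/sin δ ≈ 0.610.
p = a·p₁ + b·p₂ ≈ (-0.445, 0.791, 0.420); φ = arcsin(p_z) ≈ 24.82°, λ = atan2(p_y, p_x) ≈ 119.39°.

≈ 25°N, 119°E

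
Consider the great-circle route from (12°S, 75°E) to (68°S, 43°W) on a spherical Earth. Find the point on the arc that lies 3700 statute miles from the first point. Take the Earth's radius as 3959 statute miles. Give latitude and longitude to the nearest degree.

≈ (60°S, 43°E)

Convert each endpoint to a unit vector on the sphere (x = cos φ cos λ, y = cos φ sin λ, z = sin φ).
The central angle between the endpoints is δ = arccos(p₁·p₂) ≈ 1.550 rad (88.8°). The total great-circle distance is δ·R ≈ 1.550 × 3959 ≈ 6137 mi, so the target fraction is f = 3700/6137 ≈ 0.603.
Interpolate at f ≈ 0.603 with slerp weights a = sin((1−f)δ)/sin δ ≈ 0.577, b = sin(fδ)/sin δ ≈ 0.805.
p = a·p₁ + b·p₂ ≈ (0.367, 0.340, -0.866); φ = arcsin(p_z) ≈ -60.00°, λ = atan2(p_y, p_x) ≈ 42.85°.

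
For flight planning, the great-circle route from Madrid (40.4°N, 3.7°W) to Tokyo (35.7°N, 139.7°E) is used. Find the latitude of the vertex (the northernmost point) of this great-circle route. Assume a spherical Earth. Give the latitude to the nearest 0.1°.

The great circle lies in the plane with unit normal n̂ = (p₁ × p₂)/|p₁ × p₂|.
Here n̂_z ≈ +0.371; the vertex latitude is φ_max = arccos|n̂_z| ≈ 68.2°.
Check via Clairaut: cos φ_max = |cos φ₁| · sin C = cos(40.4°)·sin(29.2°) ≈ 0.371, again giving ≈ 68.2°.

≈ 68.2°N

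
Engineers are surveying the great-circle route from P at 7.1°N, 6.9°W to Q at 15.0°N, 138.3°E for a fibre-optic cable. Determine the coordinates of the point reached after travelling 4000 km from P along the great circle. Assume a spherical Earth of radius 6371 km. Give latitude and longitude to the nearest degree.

≈ 25°N, 26°E

Write both endpoints as unit vectors p₁, p₂ with components (cos φ cos λ, cos φ sin λ, sin φ).
The central angle between the endpoints is δ = arccos(p₁·p₂) ≈ 2.427 rad (139.0°). The total great-circle distance is δ·R ≈ 2.427 × 6371 ≈ 15460 km, so the target fraction is f = 4000/15460 ≈ 0.259.
Interpolate at f ≈ 0.259 with slerp weights a = sin((1−f)δ)/sin δ ≈ 1.486, b = sin(fδ)/sin δ ≈ 0.896.
p = a·p₁ + b·p₂ ≈ (0.818, 0.399, 0.416); φ = arcsin(p_z) ≈ 24.55°, λ = atan2(p_y, p_x) ≈ 25.99°.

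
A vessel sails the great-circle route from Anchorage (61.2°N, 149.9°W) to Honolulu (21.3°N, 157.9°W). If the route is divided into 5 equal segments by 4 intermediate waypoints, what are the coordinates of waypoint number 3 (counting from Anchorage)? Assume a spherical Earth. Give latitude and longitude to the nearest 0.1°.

The haversine formula gives a central angle δ ≈ 0.703 rad (40.3°) between the endpoints.
Interpolate at f = 3/5 with slerp weights a = sin((1−f)δ)/sin δ ≈ 0.429, b = sin(fδ)/sin δ ≈ 0.633.
p = a·p₁ + b·p₂ ≈ (-0.726, -0.326, 0.606); φ = arcsin(p_z) ≈ 37.31°, λ = atan2(p_y, p_x) ≈ -155.83°.

≈ (37.3°N, 155.8°W)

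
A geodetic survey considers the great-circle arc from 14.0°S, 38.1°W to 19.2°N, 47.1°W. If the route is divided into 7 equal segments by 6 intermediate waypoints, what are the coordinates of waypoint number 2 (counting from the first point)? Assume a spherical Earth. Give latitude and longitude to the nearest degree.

≈ 5°S, 41°W

Convert each endpoint to a unit vector on the sphere (x = cos φ cos λ, y = cos φ sin λ, z = sin φ).
The central angle between the endpoints is δ = arccos(p₁·p₂) ≈ 0.600 rad (34.4°).
Interpolate at f = 2/7 with slerp weights a = sin((1−f)δ)/sin δ ≈ 0.736, b = sin(fδ)/sin δ ≈ 0.302.
p = a·p₁ + b·p₂ ≈ (0.756, -0.650, -0.079); φ = arcsin(p_z) ≈ -4.51°, λ = atan2(p_y, p_x) ≈ -40.67°.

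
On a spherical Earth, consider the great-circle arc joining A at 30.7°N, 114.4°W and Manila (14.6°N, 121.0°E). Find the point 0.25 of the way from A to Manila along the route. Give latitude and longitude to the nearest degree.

≈ 42°N, 146°W

Write both endpoints as unit vectors p₁, p₂ with components (cos φ cos λ, cos φ sin λ, sin φ).
The central angle between the endpoints is δ = arccos(p₁·p₂) ≈ 1.922 rad (110.1°).
Interpolate at f = 0.25 with slerp weights a = sin((1−f)δ)/sin δ ≈ 1.056, b = sin(fδ)/sin δ ≈ 0.492.
p = a·p₁ + b·p₂ ≈ (-0.620, -0.419, 0.663); φ = arcsin(p_z) ≈ 41.54°, λ = atan2(p_y, p_x) ≈ -145.99°.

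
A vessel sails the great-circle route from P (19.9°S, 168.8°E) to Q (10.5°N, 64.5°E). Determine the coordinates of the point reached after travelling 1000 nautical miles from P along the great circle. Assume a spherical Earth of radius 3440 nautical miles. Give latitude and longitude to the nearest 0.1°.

Convert each endpoint to a unit vector on the sphere (x = cos φ cos λ, y = cos φ sin λ, z = sin φ).
The central angle between the endpoints is δ = arccos(p₁·p₂) ≈ 1.865 rad (106.9°). The total great-circle distance is δ·R ≈ 1.865 × 3440 ≈ 6417 nmi, so the target fraction is f = 1000/6417 ≈ 0.156.
Interpolate at f ≈ 0.156 with slerp weights a = sin((1−f)δ)/sin δ ≈ 1.045, b = sin(fδ)/sin δ ≈ 0.300.
p = a·p₁ + b·p₂ ≈ (-0.837, 0.457, -0.301); φ = arcsin(p_z) ≈ -17.52°, λ = atan2(p_y, p_x) ≈ 151.39°.

≈ (17.5°S, 151.4°E)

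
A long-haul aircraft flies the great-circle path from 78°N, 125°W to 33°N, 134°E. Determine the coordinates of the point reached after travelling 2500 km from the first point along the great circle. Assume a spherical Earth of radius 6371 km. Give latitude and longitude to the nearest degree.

Write both endpoints as unit vectors p₁, p₂ with components (cos φ cos λ, cos φ sin λ, sin φ).
The central angle between the endpoints is δ = arccos(p₁·p₂) ≈ 1.048 rad (60.0°). The total great-circle distance is δ·R ≈ 1.048 × 6371 ≈ 6676 km, so the target fraction is f = 2500/6676 ≈ 0.374.
Interpolate at f ≈ 0.374 with slerp weights a = sin((1−f)δ)/sin δ ≈ 0.704, b = sin(fδ)/sin δ ≈ 0.441.
p = a·p₁ + b·p₂ ≈ (-0.341, 0.146, 0.929); φ = arcsin(p_z) ≈ 68.21°, λ = atan2(p_y, p_x) ≈ 156.76°.

≈ 68°N, 157°E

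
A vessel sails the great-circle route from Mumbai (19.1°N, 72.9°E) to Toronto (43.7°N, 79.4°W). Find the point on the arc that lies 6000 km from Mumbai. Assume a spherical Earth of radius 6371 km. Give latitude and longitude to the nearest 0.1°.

Write both endpoints as unit vectors p₁, p₂ with components (cos φ cos λ, cos φ sin λ, sin φ).
The central angle between the endpoints is δ = arccos(p₁·p₂) ≈ 1.959 rad (112.3°). The total great-circle distance is δ·R ≈ 1.959 × 6371 ≈ 12483 km, so the target fraction is f = 6000/12483 ≈ 0.481.
Interpolate at f ≈ 0.481 with slerp weights a = sin((1−f)δ)/sin δ ≈ 0.919, b = sin(fδ)/sin δ ≈ 0.874.
p = a·p₁ + b·p₂ ≈ (0.372, 0.209, 0.904); φ = arcsin(p_z) ≈ 64.75°, λ = atan2(p_y, p_x) ≈ 29.40°.

≈ 64.7°N, 29.4°E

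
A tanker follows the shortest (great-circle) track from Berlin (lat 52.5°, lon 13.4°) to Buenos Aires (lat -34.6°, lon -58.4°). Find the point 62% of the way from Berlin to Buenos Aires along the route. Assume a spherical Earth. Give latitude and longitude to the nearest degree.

≈ lat 0°, lon -35°

From cos δ = sin φ₁ sin φ₂ + cos φ₁ cos φ₂ cos Δλ, the central angle is δ ≈ 1.869 rad (107.1°).
Interpolate at f = 0.62 with slerp weights a = sin((1−f)δ)/sin δ ≈ 0.682, b = sin(fδ)/sin δ ≈ 0.959.
p = a·p₁ + b·p₂ ≈ (0.818, -0.576, -0.003); φ = arcsin(p_z) ≈ -0.18°, λ = atan2(p_y, p_x) ≈ -35.16°.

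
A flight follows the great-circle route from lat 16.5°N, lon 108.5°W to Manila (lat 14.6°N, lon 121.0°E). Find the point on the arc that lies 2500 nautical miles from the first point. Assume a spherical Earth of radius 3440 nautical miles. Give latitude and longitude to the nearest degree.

The haversine formula gives a central angle δ ≈ 2.131 rad (122.1°) between the endpoints. The total great-circle distance is δ·R ≈ 2.131 × 3440 ≈ 7329 nmi, so the target fraction is f = 2500/7329 ≈ 0.341.
Interpolate at f ≈ 0.341 with slerp weights a = sin((1−f)δ)/sin δ ≈ 1.164, b = sin(fδ)/sin δ ≈ 0.784.
p = a·p₁ + b·p₂ ≈ (-0.745, -0.408, 0.528); φ = arcsin(p_z) ≈ 31.88°, λ = atan2(p_y, p_x) ≈ -151.31°.

≈ lat 32°N, lon 151°W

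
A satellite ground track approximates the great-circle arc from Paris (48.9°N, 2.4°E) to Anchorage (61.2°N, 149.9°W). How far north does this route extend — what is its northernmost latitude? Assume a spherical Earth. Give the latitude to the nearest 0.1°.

≈ 80.8°N

The great circle lies in the plane with unit normal n̂ = (p₁ × p₂)/|p₁ × p₂|.
Here n̂_z ≈ -0.159; the vertex latitude is φ_max = arccos|n̂_z| ≈ 80.8°.
Check via Clairaut: cos φ_max = |cos φ₁| · sin C = cos(48.9°)·sin(14.0°) ≈ 0.159, again giving ≈ 80.8°.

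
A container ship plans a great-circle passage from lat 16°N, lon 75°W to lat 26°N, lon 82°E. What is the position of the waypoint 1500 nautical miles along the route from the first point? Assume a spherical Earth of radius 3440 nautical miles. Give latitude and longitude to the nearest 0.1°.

≈ lat 37.4°N, lon 60.4°W

The haversine formula gives a central angle δ ≈ 2.311 rad (132.4°) between the endpoints. The total great-circle distance is δ·R ≈ 2.311 × 3440 ≈ 7950 nmi, so the target fraction is f = 1500/7950 ≈ 0.189.
Interpolate at f ≈ 0.189 with slerp weights a = sin((1−f)δ)/sin δ ≈ 1.292, b = sin(fδ)/sin δ ≈ 0.572.
p = a·p₁ + b·p₂ ≈ (0.393, -0.691, 0.607); φ = arcsin(p_z) ≈ 37.37°, λ = atan2(p_y, p_x) ≈ -60.36°.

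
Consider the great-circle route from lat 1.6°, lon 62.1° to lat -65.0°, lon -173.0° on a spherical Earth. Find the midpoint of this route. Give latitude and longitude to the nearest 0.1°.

≈ lat -46.5°, lon 86.7°

From cos δ = sin φ₁ sin φ₂ + cos φ₁ cos φ₂ cos Δλ, the central angle is δ ≈ 1.841 rad (105.5°).
Interpolate at f = 1/2 with slerp weights a = sin((1−f)δ)/sin δ ≈ 0.826, b = sin(fδ)/sin δ ≈ 0.826.
p = a·p₁ + b·p₂ ≈ (0.040, 0.687, -0.725); φ = arcsin(p_z) ≈ -46.51°, λ = atan2(p_y, p_x) ≈ 86.68°.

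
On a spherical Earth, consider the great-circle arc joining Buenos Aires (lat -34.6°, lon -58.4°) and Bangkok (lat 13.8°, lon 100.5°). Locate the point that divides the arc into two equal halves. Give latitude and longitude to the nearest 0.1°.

≈ lat -42.5°, lon 44.9°

Convert each endpoint to a unit vector on the sphere (x = cos φ cos λ, y = cos φ sin λ, z = sin φ).
The central angle between the endpoints is δ = arccos(p₁·p₂) ≈ 2.649 rad (151.8°).
Interpolate at f = 1/2 with slerp weights a = sin((1−f)δ)/sin δ ≈ 2.052, b = sin(fδ)/sin δ ≈ 2.052.
p = a·p₁ + b·p₂ ≈ (0.522, 0.521, -0.676); φ = arcsin(p_z) ≈ -42.51°, λ = atan2(p_y, p_x) ≈ 44.94°.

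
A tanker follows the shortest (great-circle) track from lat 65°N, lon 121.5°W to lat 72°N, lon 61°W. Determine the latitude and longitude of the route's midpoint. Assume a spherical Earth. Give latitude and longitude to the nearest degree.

≈ lat 71°N, lon 96°W

From cos δ = sin φ₁ sin φ₂ + cos φ₁ cos φ₂ cos Δλ, the central angle is δ ≈ 0.386 rad (22.1°).
Interpolate at f = 1/2 with slerp weights a = sin((1−f)δ)/sin δ ≈ 0.509, b = sin(fδ)/sin δ ≈ 0.509.
p = a·p₁ + b·p₂ ≈ (-0.036, -0.321, 0.946); φ = arcsin(p_z) ≈ 71.14°, λ = atan2(p_y, p_x) ≈ -96.42°.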